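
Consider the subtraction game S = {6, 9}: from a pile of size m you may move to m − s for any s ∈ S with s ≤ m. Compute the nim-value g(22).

1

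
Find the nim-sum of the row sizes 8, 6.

14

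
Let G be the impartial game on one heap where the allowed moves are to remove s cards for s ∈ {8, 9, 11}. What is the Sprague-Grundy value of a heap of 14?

Compute g(0), g(1), … for moves {8, 9, 11}:
k:     0  1  2  3  4  5  6  7  8  9 10 11 12 13 14
g(k):  0  0  0  0  0  0  0  0  1  1  1  1  1  1  1
So g(14) = 1.

1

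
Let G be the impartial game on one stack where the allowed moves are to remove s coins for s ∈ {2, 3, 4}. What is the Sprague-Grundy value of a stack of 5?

Grundy values for subtraction set {2, 3, 4}:
k:     0  1  2  3  4  5
g(k):  0  0  1  1  2  2
So g(5) = 2.

2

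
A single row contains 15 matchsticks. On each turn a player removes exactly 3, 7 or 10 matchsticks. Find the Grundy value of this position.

0

Grundy values for subtraction set {3, 7, 10}:
k:     0  1  2  3  4  5  6  7  8  9 10 11 12 13 14 15
g(k):  0  0  0  1  1  1  0  2  2  1  3  3  2  2  0  0
So g(15) = 0.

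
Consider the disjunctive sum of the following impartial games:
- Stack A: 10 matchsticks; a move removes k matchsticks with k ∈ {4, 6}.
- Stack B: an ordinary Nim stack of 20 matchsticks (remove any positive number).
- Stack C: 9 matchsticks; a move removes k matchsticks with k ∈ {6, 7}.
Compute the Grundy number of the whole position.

21

Grundy values for stack A (subtraction set {4, 6}):
k:     0  1  2  3  4  5  6  7  8  9 10
g(k):  0  0  0  0  1  1  1  1  2  2  0
So g(10) = 0.
Stack B is a plain Nim stack of size 20, so its Grundy value is 20.
For stack C, compute g(0), g(1), … with moves {6, 7}:
k:     0  1  2  3  4  5  6  7  8  9
g(k):  0  0  0  0  0  0  1  1  1  1
So g(9) = 1.
By the Sprague-Grundy theorem, the Grundy value of a sum of independent games is the XOR of the component values.
Combined value = 0 XOR 20 XOR 1 = 21.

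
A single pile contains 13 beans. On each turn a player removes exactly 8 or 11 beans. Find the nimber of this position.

1

Grundy values for subtraction set {8, 11}:
k:     0  1  2  3  4  5  6  7  8  9 10 11 12 13
g(k):  0  0  0  0  0  0  0  0  1  1  1  1  1  1
So g(13) = 1.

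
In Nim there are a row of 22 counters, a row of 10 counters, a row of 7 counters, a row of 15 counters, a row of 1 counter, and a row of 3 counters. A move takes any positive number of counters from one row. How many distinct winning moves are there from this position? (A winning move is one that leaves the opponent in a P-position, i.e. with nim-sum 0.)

1

Nim-sum: 22 XOR 10 XOR 7 XOR 15 XOR 1 XOR 3 = 22.
The overall nim-sum is X = 22. A row of size p has a winning move iff p XOR X < p (reduce it to p XOR X).
  22: 22 XOR 22 = 0 < 22 — winning move (to 0).
  10: 10 XOR 22 = 28 ≥ 10 — no move.
  7: 7 XOR 22 = 17 ≥ 7 — no move.
  15: 15 XOR 22 = 25 ≥ 15 — no move.
  1: 1 XOR 22 = 23 ≥ 1 — no move.
  3: 3 XOR 22 = 21 ≥ 3 — no move.
That gives 1 winning move.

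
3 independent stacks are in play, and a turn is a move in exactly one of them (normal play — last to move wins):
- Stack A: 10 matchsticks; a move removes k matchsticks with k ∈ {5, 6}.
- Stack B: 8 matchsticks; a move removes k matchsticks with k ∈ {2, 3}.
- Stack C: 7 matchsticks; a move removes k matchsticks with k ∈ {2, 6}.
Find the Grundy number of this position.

2

For stack A, compute g(0), g(1), … with moves {5, 6}:
g(0) = mex{} = 0
g(1) = mex{} = 0
g(2) = mex{} = 0
g(3) = mex{} = 0
g(4) = mex{} = 0
g(5) = mex{0} = 1
g(6) = mex{0} = 1
g(7) = mex{0} = 1
g(8) = mex{0} = 1
g(9) = mex{0} = 1
g(10) = mex{0,1} = 2
So g(10) = 2.
Grundy values for stack B (subtraction set {2, 3}):
g(0) = mex{} = 0
g(1) = mex{} = 0
g(2) = mex{0} = 1
g(3) = mex{0} = 1
g(4) = mex{0,1} = 2
g(5) = mex{1} = 0
g(6) = mex{1,2} = 0
g(7) = mex{0,2} = 1
g(8) = mex{0} = 1
So g(8) = 1.
Grundy values for stack C (subtraction set {2, 6}):
g(0) = mex{} = 0
g(1) = mex{} = 0
g(2) = mex{0} = 1
g(3) = mex{0} = 1
g(4) = mex{1} = 0
g(5) = mex{1} = 0
g(6) = mex{0} = 1
g(7) = mex{0} = 1
So g(7) = 1.
The value of a disjunctive sum is the nim-sum of the parts.
Combined value = 2 XOR 1 XOR 1 = 2.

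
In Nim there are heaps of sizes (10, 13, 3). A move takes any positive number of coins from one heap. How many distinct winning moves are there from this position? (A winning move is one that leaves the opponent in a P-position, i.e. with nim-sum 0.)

1

Nim-sum: 10 ^ 13 ^ 3 = 4.
The overall nim-sum is X = 4. A heap of size p has a winning move iff p XOR X < p (reduce it to p XOR X).
  10: 10 XOR 4 = 14 ≥ 10 — no move.
  13: 13 XOR 4 = 9 < 13 — winning move (to 9).
  3: 3 XOR 4 = 7 ≥ 3 — no move.
That gives 1 winning move.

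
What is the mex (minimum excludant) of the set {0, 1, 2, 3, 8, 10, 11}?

4

The values 0, 1, 2, 3 are all present; 4 is the first non-negative integer missing from the set.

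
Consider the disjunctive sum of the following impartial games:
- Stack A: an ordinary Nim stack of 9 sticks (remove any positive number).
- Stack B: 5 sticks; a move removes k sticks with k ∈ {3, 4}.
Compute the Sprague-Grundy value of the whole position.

Stack A is a plain Nim stack of size 9, so its Grundy value is 9.
Build the Grundy sequence for stack B with g(k) = mex{g(k−s) : s ∈ {3, 4}, s ≤ k}:
g(0) = mex{} = 0
g(1) = mex{} = 0
g(2) = mex{} = 0
g(3) = mex{0} = 1
g(4) = mex{0} = 1
g(5) = mex{0} = 1
So g(5) = 1.
By the Sprague-Grundy theorem, the Grundy value of a sum of independent games is the XOR of the component values.
Combined value = 9 ⊕ 1 = 8.

8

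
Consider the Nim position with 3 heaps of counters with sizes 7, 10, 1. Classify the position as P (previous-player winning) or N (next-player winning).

N-position

Compute the nim-sum pairwise:
7 ^ 10 = 13
13 ^ 1 = 12
The nim-sum is 12 ≠ 0, so this is an N-position: the player to move can win.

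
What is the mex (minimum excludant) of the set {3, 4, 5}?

0

0 is not in the set, so the mex is 0.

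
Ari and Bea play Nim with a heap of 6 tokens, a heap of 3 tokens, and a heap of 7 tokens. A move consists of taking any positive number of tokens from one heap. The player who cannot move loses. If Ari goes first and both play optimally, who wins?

Ari wins

Write each in binary and XOR column by column:
  110  (6)
  011  (3)
  111  (7)
  ---
  010  (2)
The nim-sum is 2 ≠ 0, so this is an N-position: the player to move can win; Ari has a winning move.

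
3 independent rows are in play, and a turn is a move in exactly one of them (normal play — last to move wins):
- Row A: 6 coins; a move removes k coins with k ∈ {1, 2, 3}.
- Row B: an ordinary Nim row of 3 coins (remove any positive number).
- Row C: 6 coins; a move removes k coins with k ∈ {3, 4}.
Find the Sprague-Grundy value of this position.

3

Build the Grundy sequence for row A with g(k) = mex{g(k−s) : s ∈ {1, 2, 3}, s ≤ k}:
k:     0  1  2  3  4  5  6
g(k):  0  1  2  3  0  1  2
So g(6) = 2.
Row B is a plain Nim row of size 3, so its Grundy value is 3.
Build the Grundy sequence for row C with g(k) = mex{g(k−s) : s ∈ {3, 4}, s ≤ k}:
k:     0  1  2  3  4  5  6
g(k):  0  0  0  1  1  1  2
So g(6) = 2.
By the Sprague-Grundy theorem, the Grundy value of a sum of independent games is the XOR of the component values.
Combined value = 2 XOR 3 XOR 2 = 3.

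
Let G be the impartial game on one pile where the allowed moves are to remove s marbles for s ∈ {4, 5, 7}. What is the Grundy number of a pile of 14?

0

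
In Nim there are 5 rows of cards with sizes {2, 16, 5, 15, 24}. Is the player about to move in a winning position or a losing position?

Write each in binary and XOR column by column:
  00010  (2)
  10000  (16)
  00101  (5)
  01111  (15)
  11000  (24)
  -----
  00000  (0)
The nim-sum is 0, so this is a P-position: the player to move is in a losing position under optimal play.

Losing position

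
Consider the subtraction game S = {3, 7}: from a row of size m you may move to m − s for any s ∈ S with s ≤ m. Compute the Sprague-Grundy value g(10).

0

Build the Grundy sequence with g(k) = mex{g(k−s) : s ∈ {3, 7}, s ≤ k}:
k:     0  1  2  3  4  5  6  7  8  9 10
g(k):  0  0  0  1  1  1  0  2  2  1  0
So g(10) = 0.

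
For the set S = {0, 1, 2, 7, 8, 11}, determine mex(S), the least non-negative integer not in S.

The values 0, 1, 2 are all present; 3 is the first non-negative integer missing from the set.

3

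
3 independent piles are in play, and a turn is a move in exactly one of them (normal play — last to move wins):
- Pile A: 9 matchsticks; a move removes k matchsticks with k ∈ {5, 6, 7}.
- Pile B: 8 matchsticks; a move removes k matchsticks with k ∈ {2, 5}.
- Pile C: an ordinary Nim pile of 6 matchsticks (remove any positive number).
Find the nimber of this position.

7

Grundy values for pile A (subtraction set {5, 6, 7}):
k:     0  1  2  3  4  5  6  7  8  9
g(k):  0  0  0  0  0  1  1  1  1  1
So g(9) = 1.
Grundy values for pile B (subtraction set {2, 5}):
k:     0  1  2  3  4  5  6  7  8
g(k):  0  0  1  1  0  2  1  0  0
So g(8) = 0.
Pile C is a plain Nim pile of size 6, so its Grundy value is 6.
The value of a disjunctive sum is the nim-sum of the parts.
Combined value = 1 XOR 0 XOR 6 = 7.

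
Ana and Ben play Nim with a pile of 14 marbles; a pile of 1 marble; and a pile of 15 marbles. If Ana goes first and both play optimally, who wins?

Ben wins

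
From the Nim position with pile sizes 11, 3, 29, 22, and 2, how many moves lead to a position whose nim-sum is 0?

Compute the nim-sum pairwise:
11 XOR 3 = 8
8 XOR 29 = 21
21 XOR 22 = 3
3 XOR 2 = 1
The overall nim-sum is X = 1. A pile of size p has a winning move iff p XOR X < p (reduce it to p XOR X).
  11: 11 XOR 1 = 10 < 11 — winning move (to 10).
  3: 3 XOR 1 = 2 < 3 — winning move (to 2).
  29: 29 XOR 1 = 28 < 29 — winning move (to 28).
  22: 22 XOR 1 = 23 ≥ 22 — no move.
  2: 2 XOR 1 = 3 ≥ 2 — no move.
That gives 3 winning moves.

3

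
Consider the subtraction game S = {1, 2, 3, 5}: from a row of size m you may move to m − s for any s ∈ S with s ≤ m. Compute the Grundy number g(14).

Build the Grundy sequence with g(k) = mex{g(k−s) : s ∈ {1, 2, 3, 5}, s ≤ k}:
k:     0  1  2  3  4  5  6  7  8  9 10 11 12 13 14
g(k):  0  1  2  3  0  1  2  3  0  1  2  3  0  1  2
So g(14) = 2.

2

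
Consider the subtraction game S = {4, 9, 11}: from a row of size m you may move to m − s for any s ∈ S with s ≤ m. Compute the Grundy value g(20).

1

Compute g(0), g(1), … for moves {4, 9, 11}:
k:     0  1  2  3  4  5  6  7  8  9 10 11 12 13 14 15 16 17 18 19 20
g(k):  0  0  0  0  1  1  1  1  0  2  2  2  1  3  3  0  0  2  0  1  1
So g(20) = 1.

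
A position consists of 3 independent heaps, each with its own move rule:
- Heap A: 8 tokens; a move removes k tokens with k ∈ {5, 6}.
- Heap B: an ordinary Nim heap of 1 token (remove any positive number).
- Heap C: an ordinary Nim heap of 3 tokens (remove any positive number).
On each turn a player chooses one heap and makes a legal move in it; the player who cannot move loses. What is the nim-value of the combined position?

3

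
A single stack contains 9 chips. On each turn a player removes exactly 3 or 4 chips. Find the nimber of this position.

0

Grundy values for subtraction set {3, 4}:
k:     0  1  2  3  4  5  6  7  8  9
g(k):  0  0  0  1  1  1  2  0  0  0
So g(9) = 0.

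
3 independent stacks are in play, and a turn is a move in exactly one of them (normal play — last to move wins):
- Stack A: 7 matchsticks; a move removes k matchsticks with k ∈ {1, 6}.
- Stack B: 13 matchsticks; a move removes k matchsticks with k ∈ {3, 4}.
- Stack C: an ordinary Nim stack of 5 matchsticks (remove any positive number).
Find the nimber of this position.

7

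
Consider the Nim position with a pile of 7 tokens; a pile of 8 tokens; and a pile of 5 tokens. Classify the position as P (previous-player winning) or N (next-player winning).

Compute the nim-sum pairwise:
7 ^ 8 = 15
15 ^ 5 = 10
The nim-sum is 10 ≠ 0, so this is an N-position: the player to move can win.

N-position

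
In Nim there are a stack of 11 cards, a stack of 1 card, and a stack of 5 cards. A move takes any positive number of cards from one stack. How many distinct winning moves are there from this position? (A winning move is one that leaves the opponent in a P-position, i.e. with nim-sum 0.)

Nim-sum: 11 ^ 1 ^ 5 = 15.
The overall nim-sum is X = 15. A stack of size p has a winning move iff p XOR X < p (reduce it to p XOR X).
  11: 11 XOR 15 = 4 < 11 — winning move (to 4).
  1: 1 XOR 15 = 14 ≥ 1 — no move.
  5: 5 XOR 15 = 10 ≥ 5 — no move.
That gives 1 winning move.

1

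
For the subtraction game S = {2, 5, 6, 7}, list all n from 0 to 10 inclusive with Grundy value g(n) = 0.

0, 1, 4

Compute g(0), g(1), … for moves {2, 5, 6, 7}:
g(0) = mex{} = 0
g(1) = mex{} = 0
g(2) = mex{0} = 1
g(3) = mex{0} = 1
g(4) = mex{1} = 0
g(5) = mex{0,1} = 2
g(6) = mex{0} = 1
g(7) = mex{0,1,2} = 3
g(8) = mex{0,1} = 2
g(9) = mex{0,1,3} = 2
g(10) = mex{0,1,2} = 3
The P-positions (g = 0) in 0..10 are 0, 1, 4.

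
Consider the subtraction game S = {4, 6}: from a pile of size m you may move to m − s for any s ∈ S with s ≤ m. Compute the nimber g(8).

2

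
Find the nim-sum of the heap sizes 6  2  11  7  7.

Nim-sum: 6 ⊕ 2 ⊕ 11 ⊕ 7 ⊕ 7 = 15.

15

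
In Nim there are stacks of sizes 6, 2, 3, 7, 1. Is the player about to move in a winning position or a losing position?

Winning position

Write each in binary and XOR column by column:
  110  (6)
  010  (2)
  011  (3)
  111  (7)
  001  (1)
  ---
  001  (1)
The nim-sum is 1 ≠ 0, so this is an N-position: the player to move can win.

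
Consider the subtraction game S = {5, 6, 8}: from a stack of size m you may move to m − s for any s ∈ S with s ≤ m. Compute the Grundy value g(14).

Compute g(0), g(1), … for moves {5, 6, 8}:
g(0) = mex{} = 0
g(1) = mex{} = 0
g(2) = mex{} = 0
g(3) = mex{} = 0
g(4) = mex{} = 0
g(5) = mex{0} = 1
g(6) = mex{0} = 1
g(7) = mex{0} = 1
g(8) = mex{0} = 1
g(9) = mex{0} = 1
g(10) = mex{0,1} = 2
g(11) = mex{0,1} = 2
g(12) = mex{0,1} = 2
g(13) = mex{1} = 0
g(14) = mex{1} = 0
So g(14) = 0.

0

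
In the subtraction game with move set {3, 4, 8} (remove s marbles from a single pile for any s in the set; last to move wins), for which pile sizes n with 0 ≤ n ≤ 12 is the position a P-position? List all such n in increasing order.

0, 1, 2, 7, 12

Build the Grundy sequence with g(k) = mex{g(k−s) : s ∈ {3, 4, 8}, s ≤ k}:
g(0) = mex{} = 0
g(1) = mex{} = 0
g(2) = mex{} = 0
g(3) = mex{0} = 1
g(4) = mex{0} = 1
g(5) = mex{0} = 1
g(6) = mex{0,1} = 2
g(7) = mex{1} = 0
g(8) = mex{0,1} = 2
g(9) = mex{0,1,2} = 3
g(10) = mex{0,2} = 1
g(11) = mex{0,1,2} = 3
g(12) = mex{1,2,3} = 0
The P-positions (g = 0) in 0..12 are 0, 1, 2, 7, 12.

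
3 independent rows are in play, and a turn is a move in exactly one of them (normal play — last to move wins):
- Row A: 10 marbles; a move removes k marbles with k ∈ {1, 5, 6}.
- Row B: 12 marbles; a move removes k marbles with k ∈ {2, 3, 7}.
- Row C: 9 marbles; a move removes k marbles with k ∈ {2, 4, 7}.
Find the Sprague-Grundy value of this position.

3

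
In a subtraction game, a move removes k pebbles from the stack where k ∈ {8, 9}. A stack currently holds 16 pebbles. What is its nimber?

Build the Grundy sequence with g(k) = mex{g(k−s) : s ∈ {8, 9}, s ≤ k}:
k:     0  1  2  3  4  5  6  7  8  9 10 11 12 13 14 15 16
g(k):  0  0  0  0  0  0  0  0  1  1  1  1  1  1  1  1  2
So g(16) = 2.

2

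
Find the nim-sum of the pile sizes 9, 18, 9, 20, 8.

Compute the nim-sum pairwise:
9 ^ 18 = 27
27 ^ 9 = 18
18 ^ 20 = 6
6 ^ 8 = 14

14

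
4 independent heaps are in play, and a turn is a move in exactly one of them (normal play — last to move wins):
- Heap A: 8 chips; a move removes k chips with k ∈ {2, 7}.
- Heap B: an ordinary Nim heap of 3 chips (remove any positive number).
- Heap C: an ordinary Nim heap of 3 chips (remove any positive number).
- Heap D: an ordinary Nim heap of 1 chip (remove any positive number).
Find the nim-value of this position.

Build the Grundy sequence for heap A with g(k) = mex{g(k−s) : s ∈ {2, 7}, s ≤ k}:
k:     0  1  2  3  4  5  6  7  8
g(k):  0  0  1  1  0  0  1  1  2
So g(8) = 2.
Heap B is a plain Nim heap of size 3, so its Grundy value is 3.
Heap C is a plain Nim heap of size 3, so its Grundy value is 3.
Heap D is a plain Nim heap of size 1, so its Grundy value is 1.
By the Sprague-Grundy theorem, the Grundy value of a sum of independent games is the XOR of the component values.
Combined value = 2 ⊕ 3 ⊕ 3 ⊕ 1 = 3.

3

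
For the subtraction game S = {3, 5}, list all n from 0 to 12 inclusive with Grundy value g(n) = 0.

0, 1, 2, 8, 9, 10

Build the Grundy sequence with g(k) = mex{g(k−s) : s ∈ {3, 5}, s ≤ k}:
k:     0  1  2  3  4  5  6  7  8  9 10 11 12
g(k):  0  0  0  1  1  1  2  2  0  0  0  1  1
The P-positions (g = 0) in 0..12 are 0, 1, 2, 8, 9, 10.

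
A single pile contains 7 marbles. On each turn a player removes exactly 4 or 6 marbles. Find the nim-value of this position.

1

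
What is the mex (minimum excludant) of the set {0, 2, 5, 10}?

0 is in the set but 1 is not, so the mex is 1.

1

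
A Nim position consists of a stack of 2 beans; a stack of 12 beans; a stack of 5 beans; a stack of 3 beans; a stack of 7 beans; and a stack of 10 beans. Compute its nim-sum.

Nim-sum: 2 XOR 12 XOR 5 XOR 3 XOR 7 XOR 10 = 5.

5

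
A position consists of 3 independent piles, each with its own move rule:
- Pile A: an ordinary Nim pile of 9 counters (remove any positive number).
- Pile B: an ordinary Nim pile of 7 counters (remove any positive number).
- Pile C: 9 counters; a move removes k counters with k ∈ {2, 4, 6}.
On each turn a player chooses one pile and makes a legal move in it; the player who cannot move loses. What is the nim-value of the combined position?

14

Pile A is a plain Nim pile of size 9, so its Grundy value is 9.
Pile B is a plain Nim pile of size 7, so its Grundy value is 7.
Build the Grundy sequence for pile C with g(k) = mex{g(k−s) : s ∈ {2, 4, 6}, s ≤ k}:
g(0) = mex{} = 0
g(1) = mex{} = 0
g(2) = mex{0} = 1
g(3) = mex{0} = 1
g(4) = mex{0,1} = 2
g(5) = mex{0,1} = 2
g(6) = mex{0,1,2} = 3
g(7) = mex{0,1,2} = 3
g(8) = mex{1,2,3} = 0
g(9) = mex{1,2,3} = 0
So g(9) = 0.
The value of a disjunctive sum is the nim-sum of the parts.
Combined value = 9 XOR 7 XOR 0 = 14.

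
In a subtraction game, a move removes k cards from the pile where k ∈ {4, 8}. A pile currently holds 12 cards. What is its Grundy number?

Compute g(0), g(1), … for moves {4, 8}:
g(0) = mex{} = 0
g(1) = mex{} = 0
g(2) = mex{} = 0
g(3) = mex{} = 0
g(4) = mex{0} = 1
g(5) = mex{0} = 1
g(6) = mex{0} = 1
g(7) = mex{0} = 1
g(8) = mex{0,1} = 2
g(9) = mex{0,1} = 2
g(10) = mex{0,1} = 2
g(11) = mex{0,1} = 2
g(12) = mex{1,2} = 0
So g(12) = 0.

0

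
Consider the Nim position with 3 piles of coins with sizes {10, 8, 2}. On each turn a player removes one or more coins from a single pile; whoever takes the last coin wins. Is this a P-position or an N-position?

Write each in binary and XOR column by column:
  1010  (10)
  1000  (8)
  0010  (2)
  ----
  0000  (0)
The nim-sum is 0, so this is a P-position: the player to move is in a losing position under optimal play.

P-position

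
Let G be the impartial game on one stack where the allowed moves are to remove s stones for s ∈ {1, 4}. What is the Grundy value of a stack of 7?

0

Grundy values for subtraction set {1, 4}:
k:     0  1  2  3  4  5  6  7
g(k):  0  1  0  1  2  0  1  0
So g(7) = 0.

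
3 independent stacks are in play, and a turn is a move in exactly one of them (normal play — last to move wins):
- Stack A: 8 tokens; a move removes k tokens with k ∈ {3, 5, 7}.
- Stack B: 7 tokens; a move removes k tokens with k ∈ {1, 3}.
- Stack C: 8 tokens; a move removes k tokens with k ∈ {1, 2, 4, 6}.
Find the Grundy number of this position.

For stack A, compute g(0), g(1), … with moves {3, 5, 7}:
k:     0  1  2  3  4  5  6  7  8
g(k):  0  0  0  1  1  1  2  2  2
So g(8) = 2.
Grundy values for stack B (subtraction set {1, 3}):
g(0) = mex{} = 0
g(1) = mex{0} = 1
g(2) = mex{1} = 0
g(3) = mex{0} = 1
g(4) = mex{1} = 0
g(5) = mex{0} = 1
g(6) = mex{1} = 0
g(7) = mex{0} = 1
So g(7) = 1.
Build the Grundy sequence for stack C with g(k) = mex{g(k−s) : s ∈ {1, 2, 4, 6}, s ≤ k}:
k:     0  1  2  3  4  5  6  7  8
g(k):  0  1  2  0  1  2  3  4  0
So g(8) = 0.
The value of a disjunctive sum is the nim-sum of the parts.
Combined value = 2 ⊕ 1 ⊕ 0 = 3.

3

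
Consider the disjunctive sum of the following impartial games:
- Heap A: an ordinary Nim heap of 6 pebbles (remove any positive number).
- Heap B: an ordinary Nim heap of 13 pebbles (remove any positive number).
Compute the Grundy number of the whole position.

11

Heap A is a plain Nim heap of size 6, so its Grundy value is 6.
Heap B is a plain Nim heap of size 13, so its Grundy value is 13.
By the Sprague-Grundy theorem, the Grundy value of a sum of independent games is the XOR of the component values.
Combined value = 6 ⊕ 13 = 11.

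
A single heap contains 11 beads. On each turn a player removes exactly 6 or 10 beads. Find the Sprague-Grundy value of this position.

Compute g(0), g(1), … for moves {6, 10}:
g(0) = mex{} = 0
g(1) = mex{} = 0
g(2) = mex{} = 0
g(3) = mex{} = 0
g(4) = mex{} = 0
g(5) = mex{} = 0
g(6) = mex{0} = 1
g(7) = mex{0} = 1
g(8) = mex{0} = 1
g(9) = mex{0} = 1
g(10) = mex{0} = 1
g(11) = mex{0} = 1
So g(11) = 1.

1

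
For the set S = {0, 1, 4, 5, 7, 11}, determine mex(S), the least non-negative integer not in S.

2

The values 0, 1 are all present; 2 is the first non-negative integer missing from the set.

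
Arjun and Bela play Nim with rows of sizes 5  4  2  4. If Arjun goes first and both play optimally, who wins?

Arjun wins

Nim-sum: 5 ^ 4 ^ 2 ^ 4 = 7.
The nim-sum is 7 ≠ 0, so this is an N-position: the player to move can win; Arjun has a winning move.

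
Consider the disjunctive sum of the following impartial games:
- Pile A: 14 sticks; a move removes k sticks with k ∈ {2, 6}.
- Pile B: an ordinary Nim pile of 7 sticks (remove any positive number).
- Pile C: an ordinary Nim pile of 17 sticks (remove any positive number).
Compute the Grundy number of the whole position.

For pile A, compute g(0), g(1), … with moves {2, 6}:
g(0) = mex{} = 0
g(1) = mex{} = 0
g(2) = mex{0} = 1
g(3) = mex{0} = 1
g(4) = mex{1} = 0
g(5) = mex{1} = 0
g(6) = mex{0} = 1
g(7) = mex{0} = 1
g(8) = mex{1} = 0
g(9) = mex{1} = 0
g(10) = mex{0} = 1
g(11) = mex{0} = 1
g(12) = mex{1} = 0
g(13) = mex{1} = 0
g(14) = mex{0} = 1
So g(14) = 1.
Pile B is a plain Nim pile of size 7, so its Grundy value is 7.
Pile C is a plain Nim pile of size 17, so its Grundy value is 17.
The value of a disjunctive sum is the nim-sum of the parts.
Combined value = 1 ⊕ 7 ⊕ 17 = 23.

23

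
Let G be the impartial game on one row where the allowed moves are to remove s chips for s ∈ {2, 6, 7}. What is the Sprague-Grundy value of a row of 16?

Compute g(0), g(1), … for moves {2, 6, 7}:
k:     0  1  2  3  4  5  6  7  8  9 10 11 12 13 14 15 16
g(k):  0  0  1  1  0  0  1  1  2  0  3  1  2  0  0  1  1
So g(16) = 1.

1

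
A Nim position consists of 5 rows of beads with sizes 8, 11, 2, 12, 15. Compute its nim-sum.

2

Compute the nim-sum pairwise:
8 ^ 11 = 3
3 ^ 2 = 1
1 ^ 12 = 13
13 ^ 15 = 2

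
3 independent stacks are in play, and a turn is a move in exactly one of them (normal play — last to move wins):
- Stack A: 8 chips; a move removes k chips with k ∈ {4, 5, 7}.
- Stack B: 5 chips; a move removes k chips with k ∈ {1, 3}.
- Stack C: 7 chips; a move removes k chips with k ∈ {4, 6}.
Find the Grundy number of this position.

For stack A, compute g(0), g(1), … with moves {4, 5, 7}:
k:     0  1  2  3  4  5  6  7  8
g(k):  0  0  0  0  1  1  1  1  2
So g(8) = 2.
Grundy values for stack B (subtraction set {1, 3}):
k:     0  1  2  3  4  5
g(k):  0  1  0  1  0  1
So g(5) = 1.
For stack C, compute g(0), g(1), … with moves {4, 6}:
k:     0  1  2  3  4  5  6  7
g(k):  0  0  0  0  1  1  1  1
So g(7) = 1.
By the Sprague-Grundy theorem, the Grundy value of a sum of independent games is the XOR of the component values.
Combined value = 2 ⊕ 1 ⊕ 1 = 2.

2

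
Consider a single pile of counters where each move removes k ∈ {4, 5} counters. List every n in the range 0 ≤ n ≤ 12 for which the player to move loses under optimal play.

0, 1, 2, 3, 9, 10, 11, 12

Build the Grundy sequence with g(k) = mex{g(k−s) : s ∈ {4, 5}, s ≤ k}:
g(0) = mex{} = 0
g(1) = mex{} = 0
g(2) = mex{} = 0
g(3) = mex{} = 0
g(4) = mex{0} = 1
g(5) = mex{0} = 1
g(6) = mex{0} = 1
g(7) = mex{0} = 1
g(8) = mex{0,1} = 2
g(9) = mex{1} = 0
g(10) = mex{1} = 0
g(11) = mex{1} = 0
g(12) = mex{1,2} = 0
The P-positions (g = 0) in 0..12 are 0, 1, 2, 3, 9, 10, 11, 12.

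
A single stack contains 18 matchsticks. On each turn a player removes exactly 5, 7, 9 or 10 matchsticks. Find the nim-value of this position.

0

Grundy values for subtraction set {5, 7, 9, 10}:
k:     0  1  2  3  4  5  6  7  8  9 10 11 12 13 14 15 16 17 18
g(k):  0  0  0  0  0  1  1  1  1  1  2  2  2  2  2  0  0  0  0
So g(18) = 0.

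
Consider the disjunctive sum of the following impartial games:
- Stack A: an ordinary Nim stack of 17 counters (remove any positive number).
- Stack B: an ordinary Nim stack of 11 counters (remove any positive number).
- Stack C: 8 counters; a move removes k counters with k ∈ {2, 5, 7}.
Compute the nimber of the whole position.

24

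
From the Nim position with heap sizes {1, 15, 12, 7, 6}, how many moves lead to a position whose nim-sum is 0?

Compute the nim-sum pairwise:
1 ⊕ 15 = 14
14 ⊕ 12 = 2
2 ⊕ 7 = 5
5 ⊕ 6 = 3
The overall nim-sum is X = 3. A heap of size p has a winning move iff p XOR X < p (reduce it to p XOR X).
  1: 1 XOR 3 = 2 ≥ 1 — no move.
  15: 15 XOR 3 = 12 < 15 — winning move (to 12).
  12: 12 XOR 3 = 15 ≥ 12 — no move.
  7: 7 XOR 3 = 4 < 7 — winning move (to 4).
  6: 6 XOR 3 = 5 < 6 — winning move (to 5).
That gives 3 winning moves.

3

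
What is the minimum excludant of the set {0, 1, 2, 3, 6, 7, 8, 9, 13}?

4

The values 0, 1, 2, 3 are all present; 4 is the first non-negative integer missing from the set.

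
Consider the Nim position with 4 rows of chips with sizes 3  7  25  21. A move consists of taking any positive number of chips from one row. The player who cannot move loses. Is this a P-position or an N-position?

Bitwise XOR of the heap sizes:
  00011  (3)
  00111  (7)
  11001  (25)
  10101  (21)
  -----
  01000  (8)
The nim-sum is 8 ≠ 0, so this is an N-position: the player to move can win.

N-position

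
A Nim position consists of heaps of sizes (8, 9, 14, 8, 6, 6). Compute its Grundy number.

Bitwise XOR of the heap sizes:
  1000  (8)
  1001  (9)
  1110  (14)
  1000  (8)
  0110  (6)
  0110  (6)
  ----
  0111  (7)

7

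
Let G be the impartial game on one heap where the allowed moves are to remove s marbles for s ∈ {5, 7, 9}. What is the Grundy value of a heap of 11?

Grundy values for subtraction set {5, 7, 9}:
k:     0  1  2  3  4  5  6  7  8  9 10 11
g(k):  0  0  0  0  0  1  1  1  1  1  2  2
So g(11) = 2.

2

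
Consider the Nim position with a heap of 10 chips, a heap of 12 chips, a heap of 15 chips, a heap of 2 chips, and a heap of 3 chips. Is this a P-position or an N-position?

N-position

Nim-sum: 10 ^ 12 ^ 15 ^ 2 ^ 3 = 8.
The nim-sum is 8 ≠ 0, so this is an N-position: the player to move can win.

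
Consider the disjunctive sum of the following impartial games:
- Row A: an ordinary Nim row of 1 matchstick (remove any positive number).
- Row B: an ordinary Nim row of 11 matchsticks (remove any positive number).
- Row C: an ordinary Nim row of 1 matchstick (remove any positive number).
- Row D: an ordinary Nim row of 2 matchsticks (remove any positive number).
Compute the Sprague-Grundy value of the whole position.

9

Row A is a plain Nim row of size 1, so its Grundy value is 1.
Row B is a plain Nim row of size 11, so its Grundy value is 11.
Row C is a plain Nim row of size 1, so its Grundy value is 1.
Row D is a plain Nim row of size 2, so its Grundy value is 2.
The value of a disjunctive sum is the nim-sum of the parts.
Combined value = 1 ⊕ 11 ⊕ 1 ⊕ 2 = 9.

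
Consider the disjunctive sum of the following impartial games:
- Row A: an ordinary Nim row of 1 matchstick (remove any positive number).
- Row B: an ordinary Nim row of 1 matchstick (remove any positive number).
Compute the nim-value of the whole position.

0

Row A is a plain Nim row of size 1, so its Grundy value is 1.
Row B is a plain Nim row of size 1, so its Grundy value is 1.
By the Sprague-Grundy theorem, the Grundy value of a sum of independent games is the XOR of the component values.
Combined value = 1 ⊕ 1 = 0.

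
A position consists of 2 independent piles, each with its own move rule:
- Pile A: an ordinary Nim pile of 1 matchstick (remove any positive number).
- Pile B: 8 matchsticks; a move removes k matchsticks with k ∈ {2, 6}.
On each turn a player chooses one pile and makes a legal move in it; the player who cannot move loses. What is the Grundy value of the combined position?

1

Pile A is a plain Nim pile of size 1, so its Grundy value is 1.
For pile B, compute g(0), g(1), … with moves {2, 6}:
k:     0  1  2  3  4  5  6  7  8
g(k):  0  0  1  1  0  0  1  1  0
So g(8) = 0.
The value of a disjunctive sum is the nim-sum of the parts.
Combined value = 1 XOR 0 = 1.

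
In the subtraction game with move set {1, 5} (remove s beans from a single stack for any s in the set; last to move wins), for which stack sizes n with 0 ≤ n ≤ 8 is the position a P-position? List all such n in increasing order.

0, 2, 4, 6, 8

Grundy values for subtraction set {1, 5}:
g(0) = mex{} = 0
g(1) = mex{0} = 1
g(2) = mex{1} = 0
g(3) = mex{0} = 1
g(4) = mex{1} = 0
g(5) = mex{0} = 1
g(6) = mex{1} = 0
g(7) = mex{0} = 1
g(8) = mex{1} = 0
The P-positions (g = 0) in 0..8 are 0, 2, 4, 6, 8.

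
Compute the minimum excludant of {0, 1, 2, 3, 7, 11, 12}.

The values 0, 1, 2, 3 are all present; 4 is the first non-negative integer missing from the set.

4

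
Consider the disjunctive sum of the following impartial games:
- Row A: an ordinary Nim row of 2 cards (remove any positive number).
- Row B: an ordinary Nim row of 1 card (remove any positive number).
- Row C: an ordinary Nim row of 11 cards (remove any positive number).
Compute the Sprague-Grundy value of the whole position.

8

Row A is a plain Nim row of size 2, so its Grundy value is 2.
Row B is a plain Nim row of size 1, so its Grundy value is 1.
Row C is a plain Nim row of size 11, so its Grundy value is 11.
By the Sprague-Grundy theorem, the Grundy value of a sum of independent games is the XOR of the component values.
Combined value = 2 ⊕ 1 ⊕ 11 = 8.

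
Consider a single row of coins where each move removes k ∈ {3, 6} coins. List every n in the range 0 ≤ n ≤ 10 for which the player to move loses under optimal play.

Build the Grundy sequence with g(k) = mex{g(k−s) : s ∈ {3, 6}, s ≤ k}:
g(0) = mex{} = 0
g(1) = mex{} = 0
g(2) = mex{} = 0
g(3) = mex{0} = 1
g(4) = mex{0} = 1
g(5) = mex{0} = 1
g(6) = mex{0,1} = 2
g(7) = mex{0,1} = 2
g(8) = mex{0,1} = 2
g(9) = mex{1,2} = 0
g(10) = mex{1,2} = 0
The P-positions (g = 0) in 0..10 are 0, 1, 2, 9, 10.

0, 1, 2, 9, 10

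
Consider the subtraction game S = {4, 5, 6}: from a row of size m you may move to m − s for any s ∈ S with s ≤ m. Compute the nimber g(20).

Build the Grundy sequence with g(k) = mex{g(k−s) : s ∈ {4, 5, 6}, s ≤ k}:
k:     0  1  2  3  4  5  6  7  8  9 10 11 12 13 14 15 16 17 18 19 20
g(k):  0  0  0  0  1  1  1  1  2  2  0  0  0  0  1  1  1  1  2  2  0
So g(20) = 0.

0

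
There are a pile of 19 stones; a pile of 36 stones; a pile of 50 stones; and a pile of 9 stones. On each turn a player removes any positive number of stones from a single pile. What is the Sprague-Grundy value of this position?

Nim-sum: 19 ^ 36 ^ 50 ^ 9 = 12.

12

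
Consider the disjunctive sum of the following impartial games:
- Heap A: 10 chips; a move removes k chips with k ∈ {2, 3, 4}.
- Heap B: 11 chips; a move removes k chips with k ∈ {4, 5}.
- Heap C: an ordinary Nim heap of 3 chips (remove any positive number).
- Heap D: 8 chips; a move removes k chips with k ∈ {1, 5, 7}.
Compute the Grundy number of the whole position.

For heap A, compute g(0), g(1), … with moves {2, 3, 4}:
k:     0  1  2  3  4  5  6  7  8  9 10
g(k):  0  0  1  1  2  2  0  0  1  1  2
So g(10) = 2.
Build the Grundy sequence for heap B with g(k) = mex{g(k−s) : s ∈ {4, 5}, s ≤ k}:
g(0) = mex{} = 0
g(1) = mex{} = 0
g(2) = mex{} = 0
g(3) = mex{} = 0
g(4) = mex{0} = 1
g(5) = mex{0} = 1
g(6) = mex{0} = 1
g(7) = mex{0} = 1
g(8) = mex{0,1} = 2
g(9) = mex{1} = 0
g(10) = mex{1} = 0
g(11) = mex{1} = 0
So g(11) = 0.
Heap C is a plain Nim heap of size 3, so its Grundy value is 3.
Build the Grundy sequence for heap D with g(k) = mex{g(k−s) : s ∈ {1, 5, 7}, s ≤ k}:
k:     0  1  2  3  4  5  6  7  8
g(k):  0  1  0  1  0  1  0  1  0
So g(8) = 0.
By the Sprague-Grundy theorem, the Grundy value of a sum of independent games is the XOR of the component values.
Combined value = 2 ⊕ 0 ⊕ 3 ⊕ 0 = 1.

1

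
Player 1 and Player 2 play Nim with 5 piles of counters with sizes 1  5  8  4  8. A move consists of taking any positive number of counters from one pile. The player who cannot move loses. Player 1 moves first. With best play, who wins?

Player 2 wins

Compute the nim-sum pairwise:
1 XOR 5 = 4
4 XOR 8 = 12
12 XOR 4 = 8
8 XOR 8 = 0
The nim-sum is 0, so this is a P-position: the player to move is in a losing position under optimal play; Player 1 is about to move from it and so loses — Player 2 wins.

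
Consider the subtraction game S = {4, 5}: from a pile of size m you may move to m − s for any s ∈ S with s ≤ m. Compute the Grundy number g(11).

Build the Grundy sequence with g(k) = mex{g(k−s) : s ∈ {4, 5}, s ≤ k}:
k:     0  1  2  3  4  5  6  7  8  9 10 11
g(k):  0  0  0  0  1  1  1  1  2  0  0  0
So g(11) = 0.

0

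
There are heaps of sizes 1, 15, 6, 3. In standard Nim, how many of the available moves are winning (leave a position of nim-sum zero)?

1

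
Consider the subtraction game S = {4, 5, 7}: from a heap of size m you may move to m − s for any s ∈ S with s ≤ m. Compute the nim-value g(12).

0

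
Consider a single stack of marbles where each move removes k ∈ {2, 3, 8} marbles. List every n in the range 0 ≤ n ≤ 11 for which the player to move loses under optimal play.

0, 1, 5, 6, 10, 11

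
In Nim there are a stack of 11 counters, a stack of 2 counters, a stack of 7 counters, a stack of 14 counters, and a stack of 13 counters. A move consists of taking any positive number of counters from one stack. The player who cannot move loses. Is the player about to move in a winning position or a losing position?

Winning position

Nim-sum: 11 XOR 2 XOR 7 XOR 14 XOR 13 = 13.
The nim-sum is 13 ≠ 0, so this is an N-position: the player to move can win.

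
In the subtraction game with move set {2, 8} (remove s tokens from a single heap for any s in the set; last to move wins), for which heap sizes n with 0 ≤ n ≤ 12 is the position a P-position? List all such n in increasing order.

0, 1, 4, 5, 10, 11

Grundy values for subtraction set {2, 8}:
g(0) = mex{} = 0
g(1) = mex{} = 0
g(2) = mex{0} = 1
g(3) = mex{0} = 1
g(4) = mex{1} = 0
g(5) = mex{1} = 0
g(6) = mex{0} = 1
g(7) = mex{0} = 1
g(8) = mex{0,1} = 2
g(9) = mex{0,1} = 2
g(10) = mex{1,2} = 0
g(11) = mex{1,2} = 0
g(12) = mex{0} = 1
The P-positions (g = 0) in 0..12 are 0, 1, 4, 5, 10, 11.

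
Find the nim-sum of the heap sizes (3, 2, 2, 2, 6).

7

Bitwise XOR of the heap sizes:
  011  (3)
  010  (2)
  010  (2)
  010  (2)
  110  (6)
  ---
  111  (7)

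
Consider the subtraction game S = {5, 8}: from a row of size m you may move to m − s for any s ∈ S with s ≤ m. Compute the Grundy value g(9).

1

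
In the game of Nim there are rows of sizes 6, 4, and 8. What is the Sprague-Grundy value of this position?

Nim-sum: 6 ^ 4 ^ 8 = 10.

10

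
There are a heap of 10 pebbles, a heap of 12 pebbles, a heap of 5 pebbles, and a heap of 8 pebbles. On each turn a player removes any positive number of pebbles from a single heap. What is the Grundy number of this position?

11

Nim-sum: 10 XOR 12 XOR 5 XOR 8 = 11.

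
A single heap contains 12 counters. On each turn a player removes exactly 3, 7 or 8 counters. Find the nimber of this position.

Compute g(0), g(1), … for moves {3, 7, 8}:
k:     0  1  2  3  4  5  6  7  8  9 10 11 12
g(k):  0  0  0  1  1  1  0  2  2  1  3  0  0
So g(12) = 0.

0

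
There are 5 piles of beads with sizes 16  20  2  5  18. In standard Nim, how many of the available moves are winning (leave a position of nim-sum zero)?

3

Bitwise XOR of the heap sizes:
  10000  (16)
  10100  (20)
  00010  (2)
  00101  (5)
  10010  (18)
  -----
  10001  (17)
The overall nim-sum is X = 17. A pile of size p has a winning move iff p XOR X < p (reduce it to p XOR X).
  16: 16 XOR 17 = 1 < 16 — winning move (to 1).
  20: 20 XOR 17 = 5 < 20 — winning move (to 5).
  2: 2 XOR 17 = 19 ≥ 2 — no move.
  5: 5 XOR 17 = 20 ≥ 5 — no move.
  18: 18 XOR 17 = 3 < 18 — winning move (to 3).
That gives 3 winning moves.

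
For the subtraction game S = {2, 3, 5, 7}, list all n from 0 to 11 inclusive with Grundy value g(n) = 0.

Build the Grundy sequence with g(k) = mex{g(k−s) : s ∈ {2, 3, 5, 7}, s ≤ k}:
g(0) = mex{} = 0
g(1) = mex{} = 0
g(2) = mex{0} = 1
g(3) = mex{0} = 1
g(4) = mex{0,1} = 2
g(5) = mex{0,1} = 2
g(6) = mex{0,1,2} = 3
g(7) = mex{0,1,2} = 3
g(8) = mex{0,1,2,3} = 4
g(9) = mex{1,2,3} = 0
g(10) = mex{1,2,3,4} = 0
g(11) = mex{0,2,3,4} = 1
The P-positions (g = 0) in 0..11 are 0, 1, 9, 10.

0, 1, 9, 10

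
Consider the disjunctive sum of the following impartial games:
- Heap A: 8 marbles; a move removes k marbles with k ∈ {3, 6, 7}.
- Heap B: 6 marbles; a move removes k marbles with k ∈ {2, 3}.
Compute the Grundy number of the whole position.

2

Build the Grundy sequence for heap A with g(k) = mex{g(k−s) : s ∈ {3, 6, 7}, s ≤ k}:
k:     0  1  2  3  4  5  6  7  8
g(k):  0  0  0  1  1  1  2  2  2
So g(8) = 2.
Grundy values for heap B (subtraction set {2, 3}):
k:     0  1  2  3  4  5  6
g(k):  0  0  1  1  2  0  0
So g(6) = 0.
The value of a disjunctive sum is the nim-sum of the parts.
Combined value = 2 ⊕ 0 = 2.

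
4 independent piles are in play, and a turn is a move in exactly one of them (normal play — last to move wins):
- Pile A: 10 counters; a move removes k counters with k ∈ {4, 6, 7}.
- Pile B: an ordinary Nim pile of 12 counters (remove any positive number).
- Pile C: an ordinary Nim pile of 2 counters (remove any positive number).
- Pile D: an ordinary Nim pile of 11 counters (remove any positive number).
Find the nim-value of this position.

Grundy values for pile A (subtraction set {4, 6, 7}):
g(0) = mex{} = 0
g(1) = mex{} = 0
g(2) = mex{} = 0
g(3) = mex{} = 0
g(4) = mex{0} = 1
g(5) = mex{0} = 1
g(6) = mex{0} = 1
g(7) = mex{0} = 1
g(8) = mex{0,1} = 2
g(9) = mex{0,1} = 2
g(10) = mex{0,1} = 2
So g(10) = 2.
Pile B is a plain Nim pile of size 12, so its Grundy value is 12.
Pile C is a plain Nim pile of size 2, so its Grundy value is 2.
Pile D is a plain Nim pile of size 11, so its Grundy value is 11.
By the Sprague-Grundy theorem, the Grundy value of a sum of independent games is the XOR of the component values.
Combined value = 2 XOR 12 XOR 2 XOR 11 = 7.

7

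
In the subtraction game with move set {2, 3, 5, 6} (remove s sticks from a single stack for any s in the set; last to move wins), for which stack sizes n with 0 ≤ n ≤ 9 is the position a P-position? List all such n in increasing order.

Build the Grundy sequence with g(k) = mex{g(k−s) : s ∈ {2, 3, 5, 6}, s ≤ k}:
g(0) = mex{} = 0
g(1) = mex{} = 0
g(2) = mex{0} = 1
g(3) = mex{0} = 1
g(4) = mex{0,1} = 2
g(5) = mex{0,1} = 2
g(6) = mex{0,1,2} = 3
g(7) = mex{0,1,2} = 3
g(8) = mex{1,2,3} = 0
g(9) = mex{1,2,3} = 0
The P-positions (g = 0) in 0..9 are 0, 1, 8, 9.

0, 1, 8, 9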